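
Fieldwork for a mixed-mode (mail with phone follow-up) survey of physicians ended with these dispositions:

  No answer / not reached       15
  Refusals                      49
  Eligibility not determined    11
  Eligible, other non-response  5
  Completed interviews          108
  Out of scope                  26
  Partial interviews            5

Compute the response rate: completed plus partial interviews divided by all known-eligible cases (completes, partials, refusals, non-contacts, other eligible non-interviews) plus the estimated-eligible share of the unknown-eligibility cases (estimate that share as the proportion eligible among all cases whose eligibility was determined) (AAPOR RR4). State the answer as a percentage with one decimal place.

Num → 108 + 5 = 113
Eligible (known) → 108 + 5 + 49 + 15 + 5 = 182
e = 182 / (182 + 26) = 182 / 208 = 0.8750
Eligible share of unknowns → 0.8750 × 11 = 9.62
Base → 182 + 9.62 = 191.62
RR4 = 113 / 191.62 = 0.5897

59.0%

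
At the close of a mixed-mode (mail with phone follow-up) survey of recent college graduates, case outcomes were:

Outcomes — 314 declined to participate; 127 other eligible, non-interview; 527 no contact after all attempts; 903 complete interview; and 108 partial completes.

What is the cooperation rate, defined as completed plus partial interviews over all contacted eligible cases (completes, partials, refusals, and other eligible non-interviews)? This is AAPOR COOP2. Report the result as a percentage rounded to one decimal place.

69.6%

Numerator = 903 + 108 = 1011
Denom = 903 + 108 + 314 + 127 = 1452
COOP2 = 1011 / 1452 = 0.6963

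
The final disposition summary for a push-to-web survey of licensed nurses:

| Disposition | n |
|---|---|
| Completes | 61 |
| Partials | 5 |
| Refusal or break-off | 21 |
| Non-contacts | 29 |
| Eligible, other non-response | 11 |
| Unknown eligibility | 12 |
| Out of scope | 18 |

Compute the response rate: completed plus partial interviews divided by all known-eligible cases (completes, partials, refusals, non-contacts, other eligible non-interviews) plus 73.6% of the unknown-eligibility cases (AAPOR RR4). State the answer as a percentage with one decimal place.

Top: 61 + 5 = 66
Determined eligible: 61 + 5 + 21 + 29 + 11 = 127
Eligible share of unknowns: 0.7360 × 12 = 8.83
Denom: 127 + 8.83 = 135.83
RR4 = 66 / 135.83 = 0.4859

48.6%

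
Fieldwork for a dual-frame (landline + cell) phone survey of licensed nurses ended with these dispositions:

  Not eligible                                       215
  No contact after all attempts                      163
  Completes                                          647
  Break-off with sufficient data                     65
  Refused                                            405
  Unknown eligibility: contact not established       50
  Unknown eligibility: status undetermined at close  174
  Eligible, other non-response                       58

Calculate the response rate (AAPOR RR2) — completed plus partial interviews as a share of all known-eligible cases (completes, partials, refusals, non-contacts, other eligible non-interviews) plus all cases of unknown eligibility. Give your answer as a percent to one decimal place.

45.6%

Unknown eligibility = 50 + 174 = 224
Numerator: 647 + 65 = 712
Denominator: 647 + 65 + 405 + 163 + 58 + 224 = 1562
RR2 = 712 / 1562 = 0.4558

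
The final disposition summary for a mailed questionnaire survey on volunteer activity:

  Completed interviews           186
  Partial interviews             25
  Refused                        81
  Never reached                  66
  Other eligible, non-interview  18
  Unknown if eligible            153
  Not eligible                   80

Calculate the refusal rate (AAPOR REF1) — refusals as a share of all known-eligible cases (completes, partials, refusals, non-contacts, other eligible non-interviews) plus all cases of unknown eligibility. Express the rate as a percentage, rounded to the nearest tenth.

15.3%

Top = 81
Base = 186 + 25 + 81 + 66 + 18 + 153 = 529
REF1 = 81 / 529 = 0.1531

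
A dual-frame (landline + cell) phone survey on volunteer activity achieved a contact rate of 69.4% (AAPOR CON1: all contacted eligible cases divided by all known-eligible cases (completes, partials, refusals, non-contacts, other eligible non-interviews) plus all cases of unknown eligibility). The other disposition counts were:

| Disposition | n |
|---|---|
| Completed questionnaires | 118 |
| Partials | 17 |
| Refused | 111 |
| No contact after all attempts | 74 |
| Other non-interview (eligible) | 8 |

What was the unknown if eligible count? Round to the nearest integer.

38

Numerator = 118 + 17 + 111 + 8 = 254
CON1 = 254 / D = 0.694
D = 254 / 0.694 = 366.0
Rest of base = 328
unknown if eligible = 366.0 − 328 ≈ 38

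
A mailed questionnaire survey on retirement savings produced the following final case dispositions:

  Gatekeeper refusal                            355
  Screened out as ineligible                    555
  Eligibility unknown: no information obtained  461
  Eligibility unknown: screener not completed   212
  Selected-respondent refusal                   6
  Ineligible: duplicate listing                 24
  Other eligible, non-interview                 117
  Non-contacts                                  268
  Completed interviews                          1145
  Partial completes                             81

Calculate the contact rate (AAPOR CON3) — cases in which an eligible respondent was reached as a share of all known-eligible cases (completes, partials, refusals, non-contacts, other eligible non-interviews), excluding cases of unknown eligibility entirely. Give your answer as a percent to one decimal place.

Refusal or break-off = 355 + 6 = 361
Unknown if eligible = 212 + 461 = 673
Not eligible = 555 + 24 = 579
Top = 1145 + 81 + 361 + 117 = 1704
Denom = 1145 + 81 + 361 + 268 + 117 = 1972
CON3 = 1704 / 1972 = 0.8641

86.4%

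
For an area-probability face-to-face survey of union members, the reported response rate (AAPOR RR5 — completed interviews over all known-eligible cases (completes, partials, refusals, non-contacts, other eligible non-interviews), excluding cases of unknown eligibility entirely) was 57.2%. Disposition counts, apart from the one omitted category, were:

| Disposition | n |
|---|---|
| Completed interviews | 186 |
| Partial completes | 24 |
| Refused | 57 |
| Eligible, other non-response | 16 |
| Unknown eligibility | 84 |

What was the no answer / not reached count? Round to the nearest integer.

42

RR5 = 186 / D = 0.572
D = 186 / 0.572 = 325.2
Remaining denominator categories sum to 283
no answer / not reached = 325.2 − 283 ≈ 42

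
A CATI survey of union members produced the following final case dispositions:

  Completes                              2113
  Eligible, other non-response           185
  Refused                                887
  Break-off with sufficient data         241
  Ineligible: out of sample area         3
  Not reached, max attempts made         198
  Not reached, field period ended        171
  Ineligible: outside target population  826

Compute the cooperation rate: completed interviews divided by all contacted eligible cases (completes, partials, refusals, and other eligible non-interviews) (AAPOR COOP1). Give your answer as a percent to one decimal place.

No answer / not reached = 171 + 198 = 369
Screened out, ineligible = 826 + 3 = 829
Numerator = 2113
Denom = 2113 + 241 + 887 + 185 = 3426
COOP1 = 2113 / 3426 = 0.6168

61.7%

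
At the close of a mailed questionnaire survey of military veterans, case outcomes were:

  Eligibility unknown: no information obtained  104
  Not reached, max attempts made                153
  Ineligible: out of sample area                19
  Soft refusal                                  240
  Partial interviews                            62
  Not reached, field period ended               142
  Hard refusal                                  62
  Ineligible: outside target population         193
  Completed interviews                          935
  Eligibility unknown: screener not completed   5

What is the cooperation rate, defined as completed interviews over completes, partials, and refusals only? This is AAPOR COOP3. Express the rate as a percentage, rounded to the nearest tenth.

72.0%

Declined to participate = 62 + 240 = 302
Never reached = 142 + 153 = 295
Undetermined eligibility = 5 + 104 = 109
Screened out, ineligible = 193 + 19 = 212
Numerator: 935
Base: 935 + 62 + 302 = 1299
COOP3 = 935 / 1299 = 0.7198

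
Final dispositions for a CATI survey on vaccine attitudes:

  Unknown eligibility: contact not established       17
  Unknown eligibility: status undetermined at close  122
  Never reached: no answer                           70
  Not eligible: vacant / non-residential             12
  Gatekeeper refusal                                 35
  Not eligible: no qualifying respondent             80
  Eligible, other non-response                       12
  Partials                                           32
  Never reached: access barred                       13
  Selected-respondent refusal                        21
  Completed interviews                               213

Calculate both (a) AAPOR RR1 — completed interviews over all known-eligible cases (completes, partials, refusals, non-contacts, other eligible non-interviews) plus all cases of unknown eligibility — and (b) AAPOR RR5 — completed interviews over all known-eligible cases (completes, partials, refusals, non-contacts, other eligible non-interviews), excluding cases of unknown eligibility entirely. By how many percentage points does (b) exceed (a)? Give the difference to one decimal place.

Refusals = 35 + 21 = 56
Non-contacts = 70 + 13 = 83
Undetermined eligibility = 17 + 122 = 139
Out of scope = 80 + 12 = 92
Num → 213
Base → 213 + 32 + 56 + 83 + 12 + 139 = 535
RR1 = 213 / 535 = 0.3981
Base → 213 + 32 + 56 + 83 + 12 = 396
RR5 = 213 / 396 = 0.5379
Difference = 53.79 − 39.81 = 13.98 percentage points

14.0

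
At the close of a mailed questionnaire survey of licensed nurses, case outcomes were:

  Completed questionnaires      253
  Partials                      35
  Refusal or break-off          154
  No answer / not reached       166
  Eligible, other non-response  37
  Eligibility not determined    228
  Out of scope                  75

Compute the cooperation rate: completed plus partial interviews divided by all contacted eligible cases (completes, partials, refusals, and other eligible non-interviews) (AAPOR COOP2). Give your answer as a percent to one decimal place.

Numerator = 253 + 35 = 288
Denom = 253 + 35 + 154 + 37 = 479
COOP2 = 288 / 479 = 0.6013

60.1%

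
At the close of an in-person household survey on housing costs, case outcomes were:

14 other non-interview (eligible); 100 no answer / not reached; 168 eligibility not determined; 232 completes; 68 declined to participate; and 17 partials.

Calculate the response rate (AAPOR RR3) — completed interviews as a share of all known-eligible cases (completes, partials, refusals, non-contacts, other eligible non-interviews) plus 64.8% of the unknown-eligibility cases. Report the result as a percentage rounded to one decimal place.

Numerator → 232
Eligible (known) → 232 + 17 + 68 + 100 + 14 = 431
Estimated eligible among unknowns → 0.6480 × 168 = 108.86
Denom → 431 + 108.86 = 539.86
RR3 = 232 / 539.86 = 0.4297

43.0%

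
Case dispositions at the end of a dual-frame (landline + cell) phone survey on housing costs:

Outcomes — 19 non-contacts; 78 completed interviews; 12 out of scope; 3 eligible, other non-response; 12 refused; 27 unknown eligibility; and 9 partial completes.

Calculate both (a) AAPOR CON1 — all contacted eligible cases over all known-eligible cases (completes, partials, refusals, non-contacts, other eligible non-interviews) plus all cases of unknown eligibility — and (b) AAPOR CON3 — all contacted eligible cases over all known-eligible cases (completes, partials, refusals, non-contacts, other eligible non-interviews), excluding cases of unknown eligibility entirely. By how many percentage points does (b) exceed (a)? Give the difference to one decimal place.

15.4

Num → 78 + 9 + 12 + 3 = 102
Base → 78 + 9 + 12 + 19 + 3 + 27 = 148
CON1 = 102 / 148 = 0.6892
Base → 78 + 9 + 12 + 19 + 3 = 121
CON3 = 102 / 121 = 0.8430
Difference = 84.30 − 68.92 = 15.38 percentage points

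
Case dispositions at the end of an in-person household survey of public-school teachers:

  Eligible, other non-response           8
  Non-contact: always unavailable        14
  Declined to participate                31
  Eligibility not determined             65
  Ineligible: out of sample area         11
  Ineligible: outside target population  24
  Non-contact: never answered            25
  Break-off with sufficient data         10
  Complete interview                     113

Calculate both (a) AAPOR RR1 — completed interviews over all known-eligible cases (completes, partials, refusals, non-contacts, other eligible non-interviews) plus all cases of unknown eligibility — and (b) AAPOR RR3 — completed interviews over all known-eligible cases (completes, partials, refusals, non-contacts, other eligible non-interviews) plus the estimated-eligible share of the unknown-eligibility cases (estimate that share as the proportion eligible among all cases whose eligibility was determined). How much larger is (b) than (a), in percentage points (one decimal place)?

No answer / not reached = 25 + 14 = 39
Not eligible = 24 + 11 = 35
Top: 113
Base: 113 + 10 + 31 + 39 + 8 + 65 = 266
RR1 = 113 / 266 = 0.4248
Eligible (known): 113 + 10 + 31 + 39 + 8 = 201
e = 201 / (201 + 35) = 201 / 236 = 0.8517
Estimated eligible among unknowns: 0.8517 × 65 = 55.36
Base: 201 + 55.36 = 256.36
RR3 = 113 / 256.36 = 0.4408
Difference = 44.08 − 42.48 = 1.60 percentage points

1.6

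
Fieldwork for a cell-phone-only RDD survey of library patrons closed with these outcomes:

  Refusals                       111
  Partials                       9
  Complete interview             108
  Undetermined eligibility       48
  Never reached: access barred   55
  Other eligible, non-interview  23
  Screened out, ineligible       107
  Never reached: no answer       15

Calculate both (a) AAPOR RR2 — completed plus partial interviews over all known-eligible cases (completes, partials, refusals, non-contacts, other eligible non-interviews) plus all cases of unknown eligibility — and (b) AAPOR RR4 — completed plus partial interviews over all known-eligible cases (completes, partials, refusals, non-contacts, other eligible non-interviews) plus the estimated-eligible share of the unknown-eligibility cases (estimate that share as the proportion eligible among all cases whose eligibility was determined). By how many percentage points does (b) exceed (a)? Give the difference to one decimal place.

1.1

No answer / not reached = 15 + 55 = 70
Num: 108 + 9 = 117
Denom: 108 + 9 + 111 + 70 + 23 + 48 = 369
RR2 = 117 / 369 = 0.3171
Eligible (known): 108 + 9 + 111 + 70 + 23 = 321
e = 321 / (321 + 107) = 321 / 428 = 0.7500
Eligible share of unknowns: 0.7500 × 48 = 36.00
Denom: 321 + 36.00 = 357.00
RR4 = 117 / 357.00 = 0.3277
Difference = 32.77 − 31.71 = 1.06 percentage points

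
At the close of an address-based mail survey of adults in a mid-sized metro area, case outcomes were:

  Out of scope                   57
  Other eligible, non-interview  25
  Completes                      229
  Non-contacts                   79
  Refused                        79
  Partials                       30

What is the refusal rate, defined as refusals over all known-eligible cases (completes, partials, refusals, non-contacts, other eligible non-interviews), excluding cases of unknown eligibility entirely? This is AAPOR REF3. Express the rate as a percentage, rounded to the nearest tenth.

Num → 79
Denom → 229 + 30 + 79 + 79 + 25 = 442
REF3 = 79 / 442 = 0.1787

17.9%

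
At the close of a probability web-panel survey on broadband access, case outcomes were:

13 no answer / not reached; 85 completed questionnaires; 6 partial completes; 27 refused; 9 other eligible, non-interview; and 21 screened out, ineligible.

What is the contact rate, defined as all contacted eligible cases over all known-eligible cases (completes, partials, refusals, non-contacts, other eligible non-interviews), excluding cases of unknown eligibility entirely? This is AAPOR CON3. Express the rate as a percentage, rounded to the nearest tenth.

90.7%

Num: 85 + 6 + 27 + 9 = 127
Denom: 85 + 6 + 27 + 13 + 9 = 140
CON3 = 127 / 140 = 0.9071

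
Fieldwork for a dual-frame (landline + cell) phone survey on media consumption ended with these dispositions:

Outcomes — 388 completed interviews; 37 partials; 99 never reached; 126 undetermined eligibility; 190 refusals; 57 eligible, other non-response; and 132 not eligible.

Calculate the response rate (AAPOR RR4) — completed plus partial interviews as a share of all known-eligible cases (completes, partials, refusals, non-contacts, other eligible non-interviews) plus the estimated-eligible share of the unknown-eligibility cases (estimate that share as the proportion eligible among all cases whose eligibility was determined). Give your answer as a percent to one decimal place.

Top = 388 + 37 = 425
Known eligible = 388 + 37 + 190 + 99 + 57 = 771
e = 771 / (771 + 132) = 771 / 903 = 0.8538
Estimated eligible among unknowns = 0.8538 × 126 = 107.58
Denom = 771 + 107.58 = 878.58
RR4 = 425 / 878.58 = 0.4837

48.4%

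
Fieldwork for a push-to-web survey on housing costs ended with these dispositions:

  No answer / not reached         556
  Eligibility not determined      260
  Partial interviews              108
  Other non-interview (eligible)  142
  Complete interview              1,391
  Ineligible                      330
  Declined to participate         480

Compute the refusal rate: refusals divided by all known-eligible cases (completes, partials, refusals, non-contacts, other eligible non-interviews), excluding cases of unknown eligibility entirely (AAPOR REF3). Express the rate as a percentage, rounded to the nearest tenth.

17.9%

Numerator → 480
Denom → 1391 + 108 + 480 + 556 + 142 = 2677
REF3 = 480 / 2677 = 0.1793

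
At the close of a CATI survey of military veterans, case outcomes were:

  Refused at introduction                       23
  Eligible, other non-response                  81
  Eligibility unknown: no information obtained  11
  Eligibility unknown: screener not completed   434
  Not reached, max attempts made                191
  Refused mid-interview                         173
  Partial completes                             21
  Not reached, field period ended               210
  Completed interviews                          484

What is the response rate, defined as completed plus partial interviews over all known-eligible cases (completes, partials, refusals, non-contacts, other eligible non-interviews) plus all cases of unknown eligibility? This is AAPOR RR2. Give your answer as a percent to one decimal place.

31.0%

Refusals = 23 + 173 = 196
No answer / not reached = 210 + 191 = 401
Unknown if eligible = 434 + 11 = 445
Numerator → 484 + 21 = 505
Denom → 484 + 21 + 196 + 401 + 81 + 445 = 1628
RR2 = 505 / 1628 = 0.3102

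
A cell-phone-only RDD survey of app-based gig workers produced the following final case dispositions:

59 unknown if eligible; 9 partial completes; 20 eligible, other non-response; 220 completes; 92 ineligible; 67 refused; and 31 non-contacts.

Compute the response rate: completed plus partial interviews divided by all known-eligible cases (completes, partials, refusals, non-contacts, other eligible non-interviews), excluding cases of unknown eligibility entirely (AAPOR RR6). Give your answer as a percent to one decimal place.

Top → 220 + 9 = 229
Denom → 220 + 9 + 67 + 31 + 20 = 347
RR6 = 229 / 347 = 0.6599

66.0%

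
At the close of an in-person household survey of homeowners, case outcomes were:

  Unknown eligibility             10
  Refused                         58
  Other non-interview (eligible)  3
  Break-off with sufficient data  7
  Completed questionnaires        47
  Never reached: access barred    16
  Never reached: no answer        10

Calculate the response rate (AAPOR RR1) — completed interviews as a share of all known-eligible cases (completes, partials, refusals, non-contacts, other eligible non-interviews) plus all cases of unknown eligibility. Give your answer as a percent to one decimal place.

31.1%

No answer / not reached = 10 + 16 = 26
Top = 47
Denom = 47 + 7 + 58 + 26 + 3 + 10 = 151
RR1 = 47 / 151 = 0.3113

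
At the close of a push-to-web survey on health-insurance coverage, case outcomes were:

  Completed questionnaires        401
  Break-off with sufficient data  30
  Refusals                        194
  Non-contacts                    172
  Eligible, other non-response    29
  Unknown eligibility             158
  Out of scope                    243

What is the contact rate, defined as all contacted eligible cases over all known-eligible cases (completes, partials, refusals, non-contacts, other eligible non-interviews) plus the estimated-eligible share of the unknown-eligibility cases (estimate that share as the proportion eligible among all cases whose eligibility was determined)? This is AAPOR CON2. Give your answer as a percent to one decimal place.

Numerator = 401 + 30 + 194 + 29 = 654
Determined eligible = 401 + 30 + 194 + 172 + 29 = 826
e = 826 / (826 + 243) = 826 / 1069 = 0.7727
Eligible share of unknowns = 0.7727 × 158 = 122.09
Base = 826 + 122.09 = 948.09
CON2 = 654 / 948.09 = 0.6898

69.0%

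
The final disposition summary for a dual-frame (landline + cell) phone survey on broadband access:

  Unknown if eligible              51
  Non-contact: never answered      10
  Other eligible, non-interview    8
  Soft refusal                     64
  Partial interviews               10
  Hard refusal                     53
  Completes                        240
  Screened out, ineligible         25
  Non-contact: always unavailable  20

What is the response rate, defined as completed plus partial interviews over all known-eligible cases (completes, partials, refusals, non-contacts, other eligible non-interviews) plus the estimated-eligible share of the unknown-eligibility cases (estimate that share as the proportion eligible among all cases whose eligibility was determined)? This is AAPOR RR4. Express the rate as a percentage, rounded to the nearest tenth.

55.2%

Refusal or break-off = 53 + 64 = 117
Never reached = 10 + 20 = 30
Num → 240 + 10 = 250
Eligible (known) → 240 + 10 + 117 + 30 + 8 = 405
e = 405 / (405 + 25) = 405 / 430 = 0.9419
Estimated eligible among unknowns → 0.9419 × 51 = 48.04
Base → 405 + 48.04 = 453.04
RR4 = 250 / 453.04 = 0.5518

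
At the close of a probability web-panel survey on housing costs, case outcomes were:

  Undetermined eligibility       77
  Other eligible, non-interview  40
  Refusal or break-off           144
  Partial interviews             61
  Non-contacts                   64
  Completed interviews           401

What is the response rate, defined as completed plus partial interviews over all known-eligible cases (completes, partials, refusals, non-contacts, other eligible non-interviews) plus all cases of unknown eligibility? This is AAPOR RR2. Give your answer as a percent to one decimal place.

58.7%

Num → 401 + 61 = 462
Denom → 401 + 61 + 144 + 64 + 40 + 77 = 787
RR2 = 462 / 787 = 0.5870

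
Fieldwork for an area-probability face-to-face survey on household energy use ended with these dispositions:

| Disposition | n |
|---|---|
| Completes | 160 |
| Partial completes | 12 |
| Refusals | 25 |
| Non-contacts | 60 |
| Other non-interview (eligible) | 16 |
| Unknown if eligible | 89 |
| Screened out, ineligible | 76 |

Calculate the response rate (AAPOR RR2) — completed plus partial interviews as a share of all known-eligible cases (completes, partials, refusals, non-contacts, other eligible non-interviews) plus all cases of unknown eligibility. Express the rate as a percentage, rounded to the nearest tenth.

47.5%

Top: 160 + 12 = 172
Base: 160 + 12 + 25 + 60 + 16 + 89 = 362
RR2 = 172 / 362 = 0.4751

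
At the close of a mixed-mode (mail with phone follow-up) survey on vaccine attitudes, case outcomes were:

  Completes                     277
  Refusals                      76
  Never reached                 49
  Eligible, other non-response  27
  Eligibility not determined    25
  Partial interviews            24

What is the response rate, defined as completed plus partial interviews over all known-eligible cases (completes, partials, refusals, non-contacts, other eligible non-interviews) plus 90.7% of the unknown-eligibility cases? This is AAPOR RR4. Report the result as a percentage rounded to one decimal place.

Num: 277 + 24 = 301
Determined eligible: 277 + 24 + 76 + 49 + 27 = 453
Estimated eligible among unknowns: 0.9070 × 25 = 22.68
Base: 453 + 22.68 = 475.68
RR4 = 301 / 475.68 = 0.6328

63.3%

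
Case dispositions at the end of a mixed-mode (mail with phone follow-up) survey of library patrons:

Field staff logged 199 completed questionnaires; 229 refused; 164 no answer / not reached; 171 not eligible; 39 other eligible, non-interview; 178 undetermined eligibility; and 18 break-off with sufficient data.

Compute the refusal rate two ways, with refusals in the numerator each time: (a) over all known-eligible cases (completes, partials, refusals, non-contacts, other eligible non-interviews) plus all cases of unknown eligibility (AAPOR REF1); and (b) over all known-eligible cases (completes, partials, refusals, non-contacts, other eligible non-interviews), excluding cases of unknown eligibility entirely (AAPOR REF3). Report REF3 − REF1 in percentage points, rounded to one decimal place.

Top: 229
Base: 199 + 18 + 229 + 164 + 39 + 178 = 827
REF1 = 229 / 827 = 0.2769
Base: 199 + 18 + 229 + 164 + 39 = 649
REF3 = 229 / 649 = 0.3529
Difference = 35.29 − 27.69 = 7.60 percentage points

7.6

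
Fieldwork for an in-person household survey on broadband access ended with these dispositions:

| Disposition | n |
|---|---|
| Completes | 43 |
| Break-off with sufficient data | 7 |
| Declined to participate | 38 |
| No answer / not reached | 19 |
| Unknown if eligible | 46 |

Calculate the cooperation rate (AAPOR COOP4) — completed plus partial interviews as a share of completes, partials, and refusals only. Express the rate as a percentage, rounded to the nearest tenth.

56.8%

Numerator: 43 + 7 = 50
Base: 43 + 7 + 38 = 88
COOP4 = 50 / 88 = 0.5682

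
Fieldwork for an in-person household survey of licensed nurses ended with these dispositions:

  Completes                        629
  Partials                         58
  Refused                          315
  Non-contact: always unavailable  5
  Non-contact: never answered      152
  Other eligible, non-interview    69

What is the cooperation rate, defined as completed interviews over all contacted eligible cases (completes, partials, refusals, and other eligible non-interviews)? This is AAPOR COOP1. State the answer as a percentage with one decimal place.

No answer / not reached = 152 + 5 = 157
Top = 629
Denom = 629 + 58 + 315 + 69 = 1071
COOP1 = 629 / 1071 = 0.5873

58.7%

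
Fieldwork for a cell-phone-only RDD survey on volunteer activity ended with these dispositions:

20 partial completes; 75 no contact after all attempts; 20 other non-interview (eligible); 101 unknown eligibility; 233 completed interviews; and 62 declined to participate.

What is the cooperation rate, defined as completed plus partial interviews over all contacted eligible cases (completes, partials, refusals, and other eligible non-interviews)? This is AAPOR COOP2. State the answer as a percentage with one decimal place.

Top → 233 + 20 = 253
Base → 233 + 20 + 62 + 20 = 335
COOP2 = 253 / 335 = 0.7552

75.5%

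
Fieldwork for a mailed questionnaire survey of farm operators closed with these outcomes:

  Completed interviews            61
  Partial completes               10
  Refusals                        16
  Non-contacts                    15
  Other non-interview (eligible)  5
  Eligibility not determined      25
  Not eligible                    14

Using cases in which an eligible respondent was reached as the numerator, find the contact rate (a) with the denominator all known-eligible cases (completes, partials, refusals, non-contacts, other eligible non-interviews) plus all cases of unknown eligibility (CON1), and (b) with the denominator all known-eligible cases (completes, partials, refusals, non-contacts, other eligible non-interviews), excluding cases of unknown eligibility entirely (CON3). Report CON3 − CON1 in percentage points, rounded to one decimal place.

Top: 61 + 10 + 16 + 5 = 92
Base: 61 + 10 + 16 + 15 + 5 + 25 = 132
CON1 = 92 / 132 = 0.6970
Base: 61 + 10 + 16 + 15 + 5 = 107
CON3 = 92 / 107 = 0.8598
Difference = 85.98 − 69.70 = 16.28 percentage points

16.3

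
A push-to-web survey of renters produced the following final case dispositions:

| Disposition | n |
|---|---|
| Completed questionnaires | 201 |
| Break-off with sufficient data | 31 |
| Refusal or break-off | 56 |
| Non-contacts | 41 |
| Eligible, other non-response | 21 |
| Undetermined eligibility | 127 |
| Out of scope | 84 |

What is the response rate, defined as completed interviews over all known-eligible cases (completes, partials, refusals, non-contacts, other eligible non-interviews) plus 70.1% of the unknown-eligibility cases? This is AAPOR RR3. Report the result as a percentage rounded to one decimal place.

45.8%

Num: 201
Eligible (known): 201 + 31 + 56 + 41 + 21 = 350
Estimated eligible among unknowns: 0.7010 × 127 = 89.03
Denominator: 350 + 89.03 = 439.03
RR3 = 201 / 439.03 = 0.4578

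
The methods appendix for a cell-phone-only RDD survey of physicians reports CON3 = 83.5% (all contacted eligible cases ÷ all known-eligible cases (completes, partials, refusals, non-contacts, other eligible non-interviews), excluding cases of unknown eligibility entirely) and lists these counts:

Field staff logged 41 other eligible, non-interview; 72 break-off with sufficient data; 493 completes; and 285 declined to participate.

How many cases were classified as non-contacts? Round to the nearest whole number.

176

Num: 493 + 72 + 285 + 41 = 891
CON3 = 891 / D = 0.835
D = 891 / 0.835 = 1067.1
Other denominator terms total 891
non-contacts = 1067.1 − 891 ≈ 176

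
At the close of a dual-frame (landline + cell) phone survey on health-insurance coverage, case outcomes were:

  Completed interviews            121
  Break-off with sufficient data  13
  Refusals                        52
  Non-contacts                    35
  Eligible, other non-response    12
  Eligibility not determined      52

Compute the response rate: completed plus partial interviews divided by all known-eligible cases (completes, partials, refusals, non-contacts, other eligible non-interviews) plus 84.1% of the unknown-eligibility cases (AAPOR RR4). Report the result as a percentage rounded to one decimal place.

Num → 121 + 13 = 134
Eligible (known) → 121 + 13 + 52 + 35 + 12 = 233
Estimated eligible among unknowns → 0.8410 × 52 = 43.73
Denom → 233 + 43.73 = 276.73
RR4 = 134 / 276.73 = 0.4842

48.4%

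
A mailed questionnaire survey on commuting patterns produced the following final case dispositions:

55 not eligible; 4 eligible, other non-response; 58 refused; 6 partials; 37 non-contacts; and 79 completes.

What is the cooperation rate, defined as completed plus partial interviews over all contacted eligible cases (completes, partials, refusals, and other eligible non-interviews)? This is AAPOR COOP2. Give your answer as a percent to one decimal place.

57.8%

Top: 79 + 6 = 85
Denominator: 79 + 6 + 58 + 4 = 147
COOP2 = 85 / 147 = 0.5782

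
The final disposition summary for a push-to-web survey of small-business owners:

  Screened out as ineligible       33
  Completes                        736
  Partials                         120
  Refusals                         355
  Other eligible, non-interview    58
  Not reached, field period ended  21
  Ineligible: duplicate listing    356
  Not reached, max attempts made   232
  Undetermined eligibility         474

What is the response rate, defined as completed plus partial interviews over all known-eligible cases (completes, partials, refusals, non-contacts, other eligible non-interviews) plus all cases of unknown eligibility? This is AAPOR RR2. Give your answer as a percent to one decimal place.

No contact after all attempts = 21 + 232 = 253
Out of scope = 33 + 356 = 389
Num → 736 + 120 = 856
Denom → 736 + 120 + 355 + 253 + 58 + 474 = 1996
RR2 = 856 / 1996 = 0.4289

42.9%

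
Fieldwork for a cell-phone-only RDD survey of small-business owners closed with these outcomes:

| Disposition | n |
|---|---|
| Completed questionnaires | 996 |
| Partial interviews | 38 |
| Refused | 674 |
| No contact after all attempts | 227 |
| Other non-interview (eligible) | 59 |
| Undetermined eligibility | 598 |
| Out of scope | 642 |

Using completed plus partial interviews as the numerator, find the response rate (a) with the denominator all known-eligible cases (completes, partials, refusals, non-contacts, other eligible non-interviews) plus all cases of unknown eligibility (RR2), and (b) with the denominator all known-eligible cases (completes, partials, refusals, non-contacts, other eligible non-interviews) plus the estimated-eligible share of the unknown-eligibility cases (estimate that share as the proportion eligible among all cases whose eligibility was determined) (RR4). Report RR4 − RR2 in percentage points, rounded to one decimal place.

2.4

Top → 996 + 38 = 1034
Denominator → 996 + 38 + 674 + 227 + 59 + 598 = 2592
RR2 = 1034 / 2592 = 0.3989
Eligible (known) → 996 + 38 + 674 + 227 + 59 = 1994
e = 1994 / (1994 + 642) = 1994 / 2636 = 0.7564
Eligible share of unknowns → 0.7564 × 598 = 452.33
Denominator → 1994 + 452.33 = 2446.33
RR4 = 1034 / 2446.33 = 0.4227
Difference = 42.27 − 39.89 = 2.38 percentage points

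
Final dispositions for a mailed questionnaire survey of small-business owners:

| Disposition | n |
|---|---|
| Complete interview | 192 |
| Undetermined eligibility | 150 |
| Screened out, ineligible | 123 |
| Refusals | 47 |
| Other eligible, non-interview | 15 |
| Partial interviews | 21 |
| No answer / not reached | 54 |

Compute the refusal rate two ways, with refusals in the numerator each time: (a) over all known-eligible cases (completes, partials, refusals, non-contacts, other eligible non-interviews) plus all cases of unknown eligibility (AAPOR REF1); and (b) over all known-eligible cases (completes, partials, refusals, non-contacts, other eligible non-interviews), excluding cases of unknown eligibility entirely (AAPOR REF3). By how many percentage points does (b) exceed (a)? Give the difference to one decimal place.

Top = 47
Denom = 192 + 21 + 47 + 54 + 15 + 150 = 479
REF1 = 47 / 479 = 0.0981
Denom = 192 + 21 + 47 + 54 + 15 = 329
REF3 = 47 / 329 = 0.1429
Difference = 14.29 − 9.81 = 4.48 percentage points

4.5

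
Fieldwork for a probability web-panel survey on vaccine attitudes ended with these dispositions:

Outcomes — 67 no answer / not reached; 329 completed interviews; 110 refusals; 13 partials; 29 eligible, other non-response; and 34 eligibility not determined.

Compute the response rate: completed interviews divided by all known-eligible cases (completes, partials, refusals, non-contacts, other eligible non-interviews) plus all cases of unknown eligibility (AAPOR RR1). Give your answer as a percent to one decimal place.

56.5%

Top = 329
Base = 329 + 13 + 110 + 67 + 29 + 34 = 582
RR1 = 329 / 582 = 0.5653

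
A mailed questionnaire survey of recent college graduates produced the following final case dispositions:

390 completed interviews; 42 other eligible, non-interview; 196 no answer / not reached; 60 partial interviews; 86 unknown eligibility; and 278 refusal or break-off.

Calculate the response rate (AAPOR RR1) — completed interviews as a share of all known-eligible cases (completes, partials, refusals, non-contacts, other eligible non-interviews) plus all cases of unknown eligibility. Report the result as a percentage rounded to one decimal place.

37.1%

Top = 390
Denom = 390 + 60 + 278 + 196 + 42 + 86 = 1052
RR1 = 390 / 1052 = 0.3707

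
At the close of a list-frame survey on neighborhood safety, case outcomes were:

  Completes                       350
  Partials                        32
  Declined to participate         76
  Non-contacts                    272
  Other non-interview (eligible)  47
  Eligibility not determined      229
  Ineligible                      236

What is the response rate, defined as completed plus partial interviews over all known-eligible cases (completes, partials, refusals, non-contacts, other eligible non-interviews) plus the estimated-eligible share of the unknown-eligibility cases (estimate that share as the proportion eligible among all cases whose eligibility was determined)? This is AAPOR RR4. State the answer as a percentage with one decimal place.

40.1%

Top: 350 + 32 = 382
Eligible (known): 350 + 32 + 76 + 272 + 47 = 777
e = 777 / (777 + 236) = 777 / 1013 = 0.7670
Eligible share of unknowns: 0.7670 × 229 = 175.64
Denom: 777 + 175.64 = 952.64
RR4 = 382 / 952.64 = 0.4010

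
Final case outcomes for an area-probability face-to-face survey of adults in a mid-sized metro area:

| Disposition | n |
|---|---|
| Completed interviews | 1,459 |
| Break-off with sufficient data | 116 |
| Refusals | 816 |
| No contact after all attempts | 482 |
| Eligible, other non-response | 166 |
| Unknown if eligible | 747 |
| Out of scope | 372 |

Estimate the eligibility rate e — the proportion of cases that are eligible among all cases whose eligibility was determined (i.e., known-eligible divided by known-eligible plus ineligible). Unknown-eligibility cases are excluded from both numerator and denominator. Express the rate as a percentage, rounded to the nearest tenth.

Known eligible = 1459 + 116 + 816 + 482 + 166 = 3039
e = 3039 / (3039 + 372) = 3039 / 3411 = 0.8909

89.1%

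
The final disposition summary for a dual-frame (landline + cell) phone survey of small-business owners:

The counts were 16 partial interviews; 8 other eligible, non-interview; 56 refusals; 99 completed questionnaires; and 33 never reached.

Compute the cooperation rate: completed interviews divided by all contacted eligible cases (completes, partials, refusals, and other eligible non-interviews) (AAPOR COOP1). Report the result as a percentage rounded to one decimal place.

Top: 99
Base: 99 + 16 + 56 + 8 = 179
COOP1 = 99 / 179 = 0.5531

55.3%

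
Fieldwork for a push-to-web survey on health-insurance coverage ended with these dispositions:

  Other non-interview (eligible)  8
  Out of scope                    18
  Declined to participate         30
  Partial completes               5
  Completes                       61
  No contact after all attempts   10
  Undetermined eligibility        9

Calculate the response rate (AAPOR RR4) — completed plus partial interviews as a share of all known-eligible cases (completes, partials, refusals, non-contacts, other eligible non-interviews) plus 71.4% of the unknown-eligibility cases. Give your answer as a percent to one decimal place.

54.8%

Num = 61 + 5 = 66
Determined eligible = 61 + 5 + 30 + 10 + 8 = 114
Estimated eligible among unknowns = 0.7140 × 9 = 6.43
Denom = 114 + 6.43 = 120.43
RR4 = 66 / 120.43 = 0.5480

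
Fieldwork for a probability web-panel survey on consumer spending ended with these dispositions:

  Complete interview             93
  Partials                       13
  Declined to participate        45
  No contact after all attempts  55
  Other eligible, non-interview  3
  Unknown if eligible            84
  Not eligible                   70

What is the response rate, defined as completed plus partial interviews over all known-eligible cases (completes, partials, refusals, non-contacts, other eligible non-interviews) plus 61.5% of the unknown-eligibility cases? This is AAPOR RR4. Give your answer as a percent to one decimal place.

40.7%

Num = 93 + 13 = 106
Eligible (known) = 93 + 13 + 45 + 55 + 3 = 209
e × U = 0.6150 × 84 = 51.66
Denominator = 209 + 51.66 = 260.66
RR4 = 106 / 260.66 = 0.4067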